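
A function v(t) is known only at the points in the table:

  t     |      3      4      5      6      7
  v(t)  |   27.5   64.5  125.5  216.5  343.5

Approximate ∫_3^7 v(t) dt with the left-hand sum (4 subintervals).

Δt = 1.
Sum = 1·[27.5 + 64.5 + 125.5 + 216.5] = 434.

434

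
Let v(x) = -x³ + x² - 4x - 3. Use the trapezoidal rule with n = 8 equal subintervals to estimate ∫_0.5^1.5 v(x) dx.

-7.171875

Δx = (1.5 − 0.5)/8 = 0.125.
v(0.5) = -4.875, v(0.625) = -2741/512, v(0.75) = -5.859375, v(0.875) = -3279/512, v(1) = -7, v(1.125) = -3921/512, v(1.25) = -8.390625, v(1.375) = -4715/512, v(1.5) = -10.125.
T_8 = (Δx/2)·[v(x_0) + 2v(x_1) + ... + 2v(x_{7}) + v(x_8)].
Sum = -7.171875.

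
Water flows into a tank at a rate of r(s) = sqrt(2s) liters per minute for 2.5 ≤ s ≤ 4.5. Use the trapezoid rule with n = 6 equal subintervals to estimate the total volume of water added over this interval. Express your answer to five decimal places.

Δs = (4.5 − 2.5)/6 = 1/3.
r(2.5) ≈ 2.23607, r(17/6) ≈ 2.38048, r(19/6) ≈ 2.51661, r(3.5) ≈ 2.64575, r(23/6) ≈ 2.76887, r(25/6) ≈ 2.88675, r(4.5) ≈ 3.00000.
T_6 = (Δs/2)·[r(s_0) + 2r(s_1) + ... + 2r(s_{5}) + r(s_6)].
Sum ≈ 5.27217.

5.27217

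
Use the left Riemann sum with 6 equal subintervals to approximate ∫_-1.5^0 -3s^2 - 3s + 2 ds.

Δs = (0 − (-1.5))/6 = 0.25.
Left endpoints: -1.5, -1.25, -1, -0.75, -0.5, -0.25.
f(-1.5) = -0.25, f(-1.25) = 1.0625, f(-1) = 2, f(-0.75) = 2.5625, f(-0.5) = 2.75, f(-0.25) = 2.5625.
Sum = Δs · [f(-1.5) + f(-1.25) + f(-1) + ...].
Sum = 2.671875.

2.671875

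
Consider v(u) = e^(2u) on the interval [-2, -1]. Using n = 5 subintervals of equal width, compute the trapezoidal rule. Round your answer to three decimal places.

0.059

Δu = (-1 − (-2))/5 = 0.2.
v(-2) ≈ 0.018, v(-1.8) ≈ 0.027, v(-1.6) ≈ 0.041, v(-1.4) ≈ 0.061, v(-1.2) ≈ 0.091, v(-1) ≈ 0.135.
T_5 = (Δu/2)·[v(u_0) + 2v(u_1) + ... + 2v(u_{4}) + v(u_5)].
Sum ≈ 0.059.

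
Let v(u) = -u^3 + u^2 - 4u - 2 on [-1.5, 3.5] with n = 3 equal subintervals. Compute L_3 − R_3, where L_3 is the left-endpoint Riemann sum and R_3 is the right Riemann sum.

L_3 ≈ -8.5879630.
R_3 ≈ -102.3379630.
L_3 − R_3 = 93.75.

93.75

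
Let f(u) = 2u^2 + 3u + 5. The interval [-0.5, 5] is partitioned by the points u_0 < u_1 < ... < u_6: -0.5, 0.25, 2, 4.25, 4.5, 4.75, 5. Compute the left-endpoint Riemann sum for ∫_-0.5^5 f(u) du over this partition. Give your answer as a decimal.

Subinterval widths: 0.75, 1.75, 2.25, 0.25, 0.25, 0.25.
Left endpoints: -0.5, 0.25, 2, 4.25, 4.5, 4.75.
f(-0.5) = 4, f(0.25) = 5.875, f(2) = 19, f(4.25) = 53.875, f(4.5) = 59, f(4.75) = 64.375.
Sum = Σ Δu_i · f(u_i).
Sum = 100.34375.

100.34375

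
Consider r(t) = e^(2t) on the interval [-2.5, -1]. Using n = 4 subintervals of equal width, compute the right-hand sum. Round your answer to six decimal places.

Δt = (-1 − (-2.5))/4 = 0.375.
Right endpoints: -2.125, -1.75, -1.375, -1.
r(-2.125) ≈ 0.014264, r(-1.75) ≈ 0.030197, r(-1.375) ≈ 0.063928, r(-1) ≈ 0.135335.
Sum = Δt · [r(-2.125) + r(-1.75) + r(-1.375) + r(-1)].
Sum ≈ 0.091397.

0.091397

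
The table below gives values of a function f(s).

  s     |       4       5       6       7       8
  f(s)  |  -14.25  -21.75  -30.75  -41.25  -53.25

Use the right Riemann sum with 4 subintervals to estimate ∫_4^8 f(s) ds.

-147

Δs = 1.
Sum = 1·[(-21.75) + (-30.75) + (-41.25) + (-53.25)] = -147.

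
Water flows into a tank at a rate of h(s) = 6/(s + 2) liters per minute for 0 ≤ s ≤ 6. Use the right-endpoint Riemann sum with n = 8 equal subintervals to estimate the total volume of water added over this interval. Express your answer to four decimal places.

7.5390

Δs = (6 − 0)/8 = 0.75.
Right endpoints: 0.75, 1.5, 2.25, 3, 3.75, 4.5, 5.25, 6.
h(0.75) = 24/11, h(1.5) = 12/7, h(2.25) = 24/17, h(3) = 1.2, h(3.75) = 24/23, h(4.5) = 12/13, h(5.25) = 24/29, h(6) = 0.75.
Sum = Δs · [h(0.75) + h(1.5) + h(2.25) + ...].
Sum ≈ 7.5390.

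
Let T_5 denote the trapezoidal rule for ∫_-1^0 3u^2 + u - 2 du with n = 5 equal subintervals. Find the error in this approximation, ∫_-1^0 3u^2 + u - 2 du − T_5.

Exact integral: ∫_-1^0 f(u) du = -1.5.
T_5 = -1.48.
Error = -1.5 − (-1.48) = -0.02.

-0.02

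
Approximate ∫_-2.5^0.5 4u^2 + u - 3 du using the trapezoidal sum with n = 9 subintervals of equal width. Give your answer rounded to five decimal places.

9.22222

Δu = (0.5 − (-2.5))/9 = 1/3.
f(-2.5) = 19.5, f(-13/6) = 245/18, f(-11/6) = 155/18, f(-1.5) = 4.5, f(-7/6) = 23/18, f(-5/6) = -19/18, f(-0.5) = -2.5, f(-1/6) = -55/18, f(1/6) = -49/18, f(0.5) = -1.5.
T_9 = (Δu/2)·[f(u_0) + 2f(u_1) + ... + 2f(u_{8}) + f(u_9)].
Sum ≈ 9.22222.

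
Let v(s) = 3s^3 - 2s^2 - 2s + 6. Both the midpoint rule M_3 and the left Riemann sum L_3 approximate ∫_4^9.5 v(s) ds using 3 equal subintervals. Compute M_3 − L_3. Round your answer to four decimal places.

M_3 ≈ 5256.125289.
L_3 ≈ 3492.067130.
M_3 − L_3 ≈ 1764.0582.

1764.0582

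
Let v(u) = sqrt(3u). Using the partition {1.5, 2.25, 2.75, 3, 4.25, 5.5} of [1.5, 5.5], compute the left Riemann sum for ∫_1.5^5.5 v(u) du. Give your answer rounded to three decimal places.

Subinterval widths: 0.75, 0.5, 0.25, 1.25, 1.25.
Left endpoints: 1.5, 2.25, 2.75, 3, 4.25.
v(1.5) ≈ 2.121, v(2.25) ≈ 2.598, v(2.75) ≈ 2.872, v(3) ≈ 3.000, v(4.25) ≈ 3.571.
Sum = Σ Δu_i · v(u_i).
Sum ≈ 11.821.

11.821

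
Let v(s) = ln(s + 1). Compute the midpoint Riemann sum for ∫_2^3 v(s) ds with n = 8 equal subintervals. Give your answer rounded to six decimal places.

1.249395

Δs = (3 − 2)/8 = 0.125.
Midpoints: 2.0625, 2.1875, 2.3125, 2.4375, 2.5625, 2.6875, 2.8125, 2.9375.
v(2.0625) ≈ 1.119232, v(2.1875) ≈ 1.159237, v(2.3125) ≈ 1.197703, v(2.4375) ≈ 1.234744, v(2.5625) ≈ 1.270463, v(2.6875) ≈ 1.304949, v(2.8125) ≈ 1.338285, v(2.9375) ≈ 1.370546.
Sum = Δs · [v(2.0625) + v(2.1875) + v(2.3125) + ...].
Sum ≈ 1.249395.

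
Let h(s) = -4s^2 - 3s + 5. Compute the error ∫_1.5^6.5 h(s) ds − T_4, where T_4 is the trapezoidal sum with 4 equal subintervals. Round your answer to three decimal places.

Exact integral: ∫_1.5^6.5 h(s) ds ≈ -396.66667.
T_4 = -401.875.
Error ≈ -396.66667 − (-401.875) ≈ 5.208.

5.208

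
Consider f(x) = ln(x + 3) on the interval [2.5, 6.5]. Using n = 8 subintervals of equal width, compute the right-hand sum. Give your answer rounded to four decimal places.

8.1462

Δx = (6.5 − 2.5)/8 = 0.5.
Right endpoints: 3, 3.5, 4, 4.5, 5, 5.5, 6, 6.5.
f(3) ≈ 1.7918, f(3.5) ≈ 1.8718, f(4) ≈ 1.9459, f(4.5) ≈ 2.0149, f(5) ≈ 2.0794, f(5.5) ≈ 2.1401, f(6) ≈ 2.1972, f(6.5) ≈ 2.2513.
Sum = Δx · [f(3) + f(3.5) + f(4) + ...].
Sum ≈ 8.1462.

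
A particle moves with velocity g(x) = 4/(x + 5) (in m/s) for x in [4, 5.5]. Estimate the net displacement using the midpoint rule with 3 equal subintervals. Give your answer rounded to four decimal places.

0.6165

Δx = (5.5 − 4)/3 = 0.5.
Midpoints: 4.25, 4.75, 5.25.
g(4.25) = 16/37, g(4.75) = 16/39, g(5.25) = 16/41.
Sum = Δx · [g(4.25) + g(4.75) + g(5.25)].
Sum ≈ 0.6165.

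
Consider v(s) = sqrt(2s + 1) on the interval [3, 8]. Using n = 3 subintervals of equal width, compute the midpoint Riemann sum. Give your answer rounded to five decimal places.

17.20634

Δs = (8 − 3)/3 = 5/3.
Midpoints: 23/6, 5.5, 43/6.
v(23/6) ≈ 2.94392, v(5.5) ≈ 3.46410, v(43/6) ≈ 3.91578.
Sum = Δs · [v(23/6) + v(5.5) + v(43/6)].
Sum ≈ 17.20634.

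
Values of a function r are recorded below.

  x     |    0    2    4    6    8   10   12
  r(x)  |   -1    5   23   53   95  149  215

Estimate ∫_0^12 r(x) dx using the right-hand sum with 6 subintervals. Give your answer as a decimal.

1080

Δx = 2.
Sum = 2·[5 + 23 + 53 + 95 + 149 + 215] = 1080.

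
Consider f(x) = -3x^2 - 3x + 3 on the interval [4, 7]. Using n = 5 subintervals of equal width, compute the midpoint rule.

-319.23

Δx = (7 − 4)/5 = 0.6.
Midpoints: 4.3, 4.9, 5.5, 6.1, 6.7.
f(4.3) = -65.37, f(4.9) = -83.73, f(5.5) = -104.25, f(6.1) = -126.93, f(6.7) = -151.77.
Sum = Δx · [f(4.3) + f(4.9) + f(5.5) + f(6.1) + f(6.7)].
Sum = -319.23.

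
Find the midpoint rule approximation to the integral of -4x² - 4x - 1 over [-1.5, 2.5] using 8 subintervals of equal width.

Δx = (2.5 − (-1.5))/8 = 0.5.
Midpoints: -1.25, -0.75, -0.25, 0.25, 0.75, 1.25, 1.75, 2.25.
f(-1.25) = -2.25, f(-0.75) = -0.25, f(-0.25) = -0.25, f(0.25) = -2.25, f(0.75) = -6.25, f(1.25) = -12.25, f(1.75) = -20.25, f(2.25) = -30.25.
Sum = Δx · [f(-1.25) + f(-0.75) + f(-0.25) + ...].
Sum = -37.

-37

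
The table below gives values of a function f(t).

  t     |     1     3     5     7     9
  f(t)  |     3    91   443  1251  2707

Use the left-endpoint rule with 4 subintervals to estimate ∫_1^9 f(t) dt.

Δt = 2.
Sum = 2·[3 + 91 + 443 + 1251] = 3576.

3576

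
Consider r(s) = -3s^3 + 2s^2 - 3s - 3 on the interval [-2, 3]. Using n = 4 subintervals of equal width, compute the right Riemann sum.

Δs = (3 − (-2))/4 = 1.25.
Right endpoints: -0.75, 0.5, 1.75, 3.
r(-0.75) = 1.640625, r(0.5) = -4.375, r(1.75) = -18.203125, r(3) = -75.
Sum = Δs · [r(-0.75) + r(0.5) + r(1.75) + r(3)].
Sum = -119.921875.

-119.921875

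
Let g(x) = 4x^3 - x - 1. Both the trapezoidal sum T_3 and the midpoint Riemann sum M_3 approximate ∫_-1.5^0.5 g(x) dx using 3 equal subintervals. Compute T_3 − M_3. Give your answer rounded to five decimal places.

T_3 ≈ -6.8888889.
M_3 ≈ -5.5555556.
T_3 − M_3 ≈ -1.33333.

-1.33333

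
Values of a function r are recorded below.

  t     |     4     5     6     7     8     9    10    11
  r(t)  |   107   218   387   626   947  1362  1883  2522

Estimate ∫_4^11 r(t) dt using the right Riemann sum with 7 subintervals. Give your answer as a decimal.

Δt = 1.
Sum = 1·[218 + 387 + 626 + 947 + 1362 + 1883 + 2522] = 7945.

7945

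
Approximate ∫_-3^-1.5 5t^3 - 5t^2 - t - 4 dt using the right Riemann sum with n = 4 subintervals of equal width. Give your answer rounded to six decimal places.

Δt = (-1.5 − (-3))/4 = 0.375.
Right endpoints: -2.625, -2.25, -1.875, -1.5.
f(-2.625) = -64649/512, f(-2.25) = -84.015625, f(-1.875) = -26963/512, f(-1.5) = -30.625.
Sum = Δt · [f(-2.625) + f(-2.25) + f(-1.875) + f(-1.5)].
Sum ≈ -110.088867.

-110.088867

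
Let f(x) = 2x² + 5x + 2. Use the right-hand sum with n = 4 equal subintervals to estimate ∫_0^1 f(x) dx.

6.0625

Δx = (1 − 0)/4 = 0.25.
Right endpoints: 0.25, 0.5, 0.75, 1.
f(0.25) = 3.375, f(0.5) = 5, f(0.75) = 6.875, f(1) = 9.
Sum = Δx · [f(0.25) + f(0.5) + f(0.75) + f(1)].
Sum = 6.0625.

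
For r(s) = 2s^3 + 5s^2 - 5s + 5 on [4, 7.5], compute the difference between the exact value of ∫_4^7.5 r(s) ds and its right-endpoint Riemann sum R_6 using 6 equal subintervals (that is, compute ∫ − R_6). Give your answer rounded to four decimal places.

Exact integral: ∫_4^7.5 r(s) ds ≈ 1967.364583.
R_6 ≈ 2237.559317.
Error ≈ 1967.364583 − 2237.559317 ≈ -270.1947.

-270.1947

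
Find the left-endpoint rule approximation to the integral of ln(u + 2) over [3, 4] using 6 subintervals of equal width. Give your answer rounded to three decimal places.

1.688

Δu = (4 − 3)/6 = 1/6.
Left endpoints: 3, 19/6, 10/3, 3.5, 11/3, 23/6.
f(3) ≈ 1.609, f(19/6) ≈ 1.642, f(10/3) ≈ 1.674, f(3.5) ≈ 1.705, f(11/3) ≈ 1.735, f(23/6) ≈ 1.764.
Sum = Δu · [f(3) + f(19/6) + f(10/3) + ...].
Sum ≈ 1.688.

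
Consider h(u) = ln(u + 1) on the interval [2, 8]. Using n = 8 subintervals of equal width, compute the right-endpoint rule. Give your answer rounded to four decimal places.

Δu = (8 − 2)/8 = 0.75.
Right endpoints: 2.75, 3.5, 4.25, 5, 5.75, 6.5, 7.25, 8.
h(2.75) ≈ 1.3218, h(3.5) ≈ 1.5041, h(4.25) ≈ 1.6582, h(5) ≈ 1.7918, h(5.75) ≈ 1.9095, h(6.5) ≈ 2.0149, h(7.25) ≈ 2.1102, h(8) ≈ 2.1972.
Sum = Δu · [h(2.75) + h(3.5) + h(4.25) + ...].
Sum ≈ 10.8808.

10.8808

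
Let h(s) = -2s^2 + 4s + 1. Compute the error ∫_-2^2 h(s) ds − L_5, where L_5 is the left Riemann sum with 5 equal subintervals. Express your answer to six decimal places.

7.253333

Exact integral: ∫_-2^2 h(s) ds ≈ -6.66666667.
L_5 = -13.92.
Error ≈ -6.66666667 − (-13.92) ≈ 7.253333.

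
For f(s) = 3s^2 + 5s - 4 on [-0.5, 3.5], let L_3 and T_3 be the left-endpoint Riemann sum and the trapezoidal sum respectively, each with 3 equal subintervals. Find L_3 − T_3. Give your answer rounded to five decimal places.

L_3 ≈ 23.2222222.
T_3 ≈ 60.5555556.
L_3 − T_3 ≈ -37.33333.

-37.33333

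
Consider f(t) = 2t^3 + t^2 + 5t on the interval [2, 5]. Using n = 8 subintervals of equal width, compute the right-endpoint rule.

448.171875

Δt = (5 − 2)/8 = 0.375.
Right endpoints: 2.375, 2.75, 3.125, 3.5, 3.875, 4.25, 4.625, 5.
f(2.375) = 44.30859375, f(2.75) = 62.90625, f(3.125) = 86.42578125, f(3.5) = 115.5, f(3.875) = 150.76171875, f(4.25) = 192.84375, f(4.625) = 242.37890625, f(5) = 300.
Sum = Δt · [f(2.375) + f(2.75) + f(3.125) + ...].
Sum = 448.171875.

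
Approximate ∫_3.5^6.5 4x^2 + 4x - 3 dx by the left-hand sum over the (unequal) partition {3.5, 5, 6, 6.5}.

289.5

Subinterval widths: 1.5, 1, 0.5.
Left endpoints: 3.5, 5, 6.
f(3.5) = 60, f(5) = 117, f(6) = 165.
Sum = Σ Δx_i · f(x_i).
Sum = 289.5.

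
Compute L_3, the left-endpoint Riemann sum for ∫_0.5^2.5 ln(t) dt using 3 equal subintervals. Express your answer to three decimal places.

0.045

Δt = (2.5 − 0.5)/3 = 2/3.
Left endpoints: 0.5, 7/6, 11/6.
f(0.5) ≈ -0.693, f(7/6) ≈ 0.154, f(11/6) ≈ 0.606.
Sum = Δt · [f(0.5) + f(7/6) + f(11/6)].
Sum ≈ 0.045.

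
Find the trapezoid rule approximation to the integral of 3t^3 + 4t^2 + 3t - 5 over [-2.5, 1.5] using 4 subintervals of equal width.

-26.5

Δt = (1.5 − (-2.5))/4 = 1.
f(-2.5) = -34.375, f(-1.5) = -10.625, f(-0.5) = -5.875, f(0.5) = -2.125, f(1.5) = 18.625.
T_4 = (Δt/2)·[f(t_0) + 2f(t_1) + 2f(t_2) + 2f(t_3) + f(t_4)].
Sum = -26.5.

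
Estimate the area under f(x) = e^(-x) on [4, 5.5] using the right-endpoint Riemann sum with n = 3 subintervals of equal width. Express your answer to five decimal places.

Δx = (5.5 − 4)/3 = 0.5.
Right endpoints: 4.5, 5, 5.5.
f(4.5) ≈ 0.01111, f(5) ≈ 0.00674, f(5.5) ≈ 0.00409.
Sum = Δx · [f(4.5) + f(5) + f(5.5)].
Sum ≈ 0.01097.

0.01097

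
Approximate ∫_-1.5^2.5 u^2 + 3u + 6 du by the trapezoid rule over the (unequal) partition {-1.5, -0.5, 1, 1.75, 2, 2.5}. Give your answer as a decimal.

37.15625

Subinterval widths: 1, 1.5, 0.75, 0.25, 0.5.
f(-1.5) = 3.75, f(-0.5) = 4.75, f(1) = 10, f(1.75) = 14.3125, f(2) = 16, f(2.5) = 19.75.
On each subinterval the trapezoid contributes (Δu_i/2)·[f(u_{i-1}) + f(u_i)].
Sum = 37.15625.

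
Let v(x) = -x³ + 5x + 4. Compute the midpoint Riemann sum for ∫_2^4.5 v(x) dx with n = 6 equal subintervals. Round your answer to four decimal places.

-47.5380

Δx = (4.5 − 2)/6 = 5/12.
Midpoints: 53/24, 2.625, 73/24, 83/24, 3.875, 103/24.
v(53/24) = 59059/13824, v(2.625) = -493/512, v(73/24) = -123481/13824, v(83/24) = -277451/13824, v(3.875) = -17823/512, v(103/24) = -740791/13824.
Sum = Δx · [v(53/24) + v(2.625) + v(73/24) + ...].
Sum ≈ -47.5380.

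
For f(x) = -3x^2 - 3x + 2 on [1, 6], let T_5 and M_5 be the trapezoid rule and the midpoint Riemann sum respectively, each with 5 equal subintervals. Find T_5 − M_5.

T_5 = -260.
M_5 = -256.25.
T_5 − M_5 = -3.75.

-3.75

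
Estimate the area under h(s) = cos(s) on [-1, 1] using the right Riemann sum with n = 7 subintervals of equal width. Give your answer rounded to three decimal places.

1.671

Δs = (1 − (-1))/7 = 2/7.
Right endpoints: -5/7, -3/7, -1/7, 1/7, 3/7, 5/7, 1.
h(-5/7) ≈ 0.756, h(-3/7) ≈ 0.910, h(-1/7) ≈ 0.990, h(1/7) ≈ 0.990, h(3/7) ≈ 0.910, h(5/7) ≈ 0.756, h(1) ≈ 0.540.
Sum = Δs · [h(-5/7) + h(-3/7) + h(-1/7) + ...].
Sum ≈ 1.671.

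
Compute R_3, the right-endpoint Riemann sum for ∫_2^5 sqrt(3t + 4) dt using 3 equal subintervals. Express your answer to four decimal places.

Δt = (5 − 2)/3 = 1.
Right endpoints: 3, 4, 5.
f(3) ≈ 3.6056, f(4) ≈ 4.0000, f(5) ≈ 4.3589.
Sum = Δt · [f(3) + f(4) + f(5)].
Sum ≈ 11.9645.

11.9645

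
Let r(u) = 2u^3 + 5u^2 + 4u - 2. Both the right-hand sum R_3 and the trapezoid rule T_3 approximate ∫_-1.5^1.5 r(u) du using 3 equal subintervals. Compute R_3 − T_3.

12.75

R_3 = 20.5.
T_3 = 7.75.
R_3 − T_3 = 12.75.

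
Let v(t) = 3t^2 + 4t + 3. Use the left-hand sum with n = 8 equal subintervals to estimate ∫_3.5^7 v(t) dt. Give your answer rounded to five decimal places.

Δt = (7 − 3.5)/8 = 0.4375.
Left endpoints: 3.5, 3.9375, 4.375, 4.8125, 5.25, 5.6875, 6.125, 6.5625.
v(3.5) = 53.75, v(3.9375) = 65.26171875, v(4.375) = 77.921875, v(4.8125) = 91.73046875, v(5.25) = 106.6875, v(5.6875) = 122.79296875, v(6.125) = 140.046875, v(6.5625) = 158.44921875.
Sum = Δt · [v(3.5) + v(3.9375) + v(4.375) + ...].
Sum ≈ 357.28027.

357.28027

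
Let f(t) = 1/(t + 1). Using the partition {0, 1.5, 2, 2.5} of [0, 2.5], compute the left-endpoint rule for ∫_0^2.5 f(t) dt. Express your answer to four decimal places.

Subinterval widths: 1.5, 0.5, 0.5.
Left endpoints: 0, 1.5, 2.
f(0) = 1, f(1.5) = 0.4, f(2) = 1/3.
Sum = Σ Δt_i · f(t_i).
Sum ≈ 1.8667.

1.8667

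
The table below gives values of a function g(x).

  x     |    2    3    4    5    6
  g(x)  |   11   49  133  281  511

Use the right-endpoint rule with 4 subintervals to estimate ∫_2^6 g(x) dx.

Δx = 1.
Sum = 1·[49 + 133 + 281 + 511] = 974.

974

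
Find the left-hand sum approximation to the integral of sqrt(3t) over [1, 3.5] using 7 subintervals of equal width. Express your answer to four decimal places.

6.1325

Δt = (3.5 − 1)/7 = 5/14.
Left endpoints: 1, 19/14, 12/7, 29/14, 17/7, 39/14, 22/7.
f(1) ≈ 1.7321, f(19/14) ≈ 2.0178, f(12/7) ≈ 2.2678, f(29/14) ≈ 2.4928, f(17/7) ≈ 2.6992, f(39/14) ≈ 2.8909, f(22/7) ≈ 3.0706.
Sum = Δt · [f(1) + f(19/14) + f(12/7) + ...].
Sum ≈ 6.1325.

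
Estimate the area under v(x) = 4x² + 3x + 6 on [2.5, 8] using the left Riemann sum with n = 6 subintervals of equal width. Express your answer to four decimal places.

671.1019

Δx = (8 − 2.5)/6 = 11/12.
Left endpoints: 2.5, 41/12, 13/3, 5.25, 37/6, 85/12.
v(2.5) = 38.5, v(41/12) = 1133/18, v(13/3) = 847/9, v(5.25) = 132, v(37/6) = 3179/18, v(85/12) = 4103/18.
Sum = Δx · [v(2.5) + v(41/12) + v(13/3) + ...].
Sum ≈ 671.1019.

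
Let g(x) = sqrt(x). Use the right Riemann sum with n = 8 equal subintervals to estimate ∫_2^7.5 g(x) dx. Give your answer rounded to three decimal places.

12.256

Δx = (7.5 − 2)/8 = 0.6875.
Right endpoints: 2.6875, 3.375, 4.0625, 4.75, 5.4375, 6.125, 6.8125, 7.5.
g(2.6875) ≈ 1.639, g(3.375) ≈ 1.837, g(4.0625) ≈ 2.016, g(4.75) ≈ 2.179, g(5.4375) ≈ 2.332, g(6.125) ≈ 2.475, g(6.8125) ≈ 2.610, g(7.5) ≈ 2.739.
Sum = Δx · [g(2.6875) + g(3.375) + g(4.0625) + ...].
Sum ≈ 12.256.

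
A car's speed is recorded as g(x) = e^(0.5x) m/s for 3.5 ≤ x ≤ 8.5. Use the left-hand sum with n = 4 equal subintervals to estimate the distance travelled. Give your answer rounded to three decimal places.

92.645

Δx = (8.5 − 3.5)/4 = 1.25.
Left endpoints: 3.5, 4.75, 6, 7.25.
g(3.5) ≈ 5.755, g(4.75) ≈ 10.751, g(6) ≈ 20.086, g(7.25) ≈ 37.525.
Sum = Δx · [g(3.5) + g(4.75) + g(6) + g(7.25)].
Sum ≈ 92.645.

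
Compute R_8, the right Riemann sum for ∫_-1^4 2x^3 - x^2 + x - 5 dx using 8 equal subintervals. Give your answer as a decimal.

128.4375

Δx = (4 − (-1))/8 = 0.625.
Right endpoints: -0.375, 0.25, 0.875, 1.5, 2.125, 2.75, 3.375, 4.
f(-0.375) = -5.62109375, f(0.25) = -4.78125, f(0.875) = -3.55078125, f(1.5) = 1, f(2.125) = 11.80078125, f(2.75) = 31.78125, f(3.375) = 63.87109375, f(4) = 111.
Sum = Δx · [f(-0.375) + f(0.25) + f(0.875) + ...].
Sum = 128.4375.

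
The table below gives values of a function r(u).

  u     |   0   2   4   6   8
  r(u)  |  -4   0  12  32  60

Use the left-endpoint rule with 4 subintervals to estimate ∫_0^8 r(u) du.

Δu = 2.
Sum = 2·[(-4) + 0 + 12 + 32] = 80.

80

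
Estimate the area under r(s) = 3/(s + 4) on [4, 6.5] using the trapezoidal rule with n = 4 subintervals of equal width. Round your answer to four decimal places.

0.8164

Δs = (6.5 − 4)/4 = 0.625.
r(4) = 0.375, r(4.625) = 8/23, r(5.25) = 12/37, r(5.875) = 24/79, r(6.5) = 2/7.
T_4 = (Δs/2)·[r(s_0) + 2r(s_1) + 2r(s_2) + 2r(s_3) + r(s_4)].
Sum ≈ 0.8164.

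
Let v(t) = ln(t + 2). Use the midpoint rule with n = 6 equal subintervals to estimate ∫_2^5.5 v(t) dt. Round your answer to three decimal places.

Δt = (5.5 − 2)/6 = 7/12.
Midpoints: 55/24, 2.875, 83/24, 97/24, 4.625, 125/24.
v(55/24) ≈ 1.457, v(2.875) ≈ 1.584, v(83/24) ≈ 1.697, v(97/24) ≈ 1.799, v(4.625) ≈ 1.891, v(125/24) ≈ 1.975.
Sum = Δt · [v(55/24) + v(2.875) + v(83/24) + ...].
Sum ≈ 6.068.

6.068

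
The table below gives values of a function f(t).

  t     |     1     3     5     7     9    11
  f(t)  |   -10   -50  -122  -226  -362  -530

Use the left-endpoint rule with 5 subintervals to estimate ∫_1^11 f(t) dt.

Δt = 2.
Sum = 2·[(-10) + (-50) + (-122) + (-226) + (-362)] = -1540.

-1540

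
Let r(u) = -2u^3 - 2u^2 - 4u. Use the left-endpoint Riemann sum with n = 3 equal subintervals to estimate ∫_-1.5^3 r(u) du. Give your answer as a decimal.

-13.5

Δu = (3 − (-1.5))/3 = 1.5.
Left endpoints: -1.5, 0, 1.5.
r(-1.5) = 8.25, r(0) = 0, r(1.5) = -17.25.
Sum = Δu · [r(-1.5) + r(0) + r(1.5)].
Sum = -13.5.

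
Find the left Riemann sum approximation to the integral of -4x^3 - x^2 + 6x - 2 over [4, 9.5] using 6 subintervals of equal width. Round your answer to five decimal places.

Δx = (9.5 − 4)/6 = 11/12.
Left endpoints: 4, 59/12, 35/6, 6.75, 23/3, 103/12.
f(4) = -250, f(59/12) = -101971/216, f(35/6) = -85861/108, f(6.75) = -1237.25, f(23/3) = -49067/27, f(103/12) = -551585/216.
Sum = Δx · [f(4) + f(59/12) + f(35/6) + ...].
Sum ≈ -6531.50463.

-6531.50463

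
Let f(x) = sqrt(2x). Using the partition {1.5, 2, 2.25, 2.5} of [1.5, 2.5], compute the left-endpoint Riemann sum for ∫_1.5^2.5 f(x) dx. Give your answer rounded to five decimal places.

Subinterval widths: 0.5, 0.25, 0.25.
Left endpoints: 1.5, 2, 2.25.
f(1.5) ≈ 1.73205, f(2) ≈ 2.00000, f(2.25) ≈ 2.12132.
Sum = Σ Δx_i · f(x_i).
Sum ≈ 1.89636.

1.89636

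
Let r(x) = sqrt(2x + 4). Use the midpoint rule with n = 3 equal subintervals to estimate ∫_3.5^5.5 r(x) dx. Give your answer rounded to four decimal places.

Δx = (5.5 − 3.5)/3 = 2/3.
Midpoints: 23/6, 4.5, 31/6.
r(23/6) ≈ 3.4157, r(4.5) ≈ 3.6056, r(31/6) ≈ 3.7859.
Sum = Δx · [r(23/6) + r(4.5) + r(31/6)].
Sum ≈ 7.2048.

7.2048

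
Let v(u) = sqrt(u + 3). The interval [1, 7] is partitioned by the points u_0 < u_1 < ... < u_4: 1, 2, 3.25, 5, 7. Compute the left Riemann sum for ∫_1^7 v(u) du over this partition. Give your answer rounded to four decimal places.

14.8269

Subinterval widths: 1, 1.25, 1.75, 2.
Left endpoints: 1, 2, 3.25, 5.
v(1) ≈ 2.0000, v(2) ≈ 2.2361, v(3.25) ≈ 2.5000, v(5) ≈ 2.8284.
Sum = Σ Δu_i · v(u_i).
Sum ≈ 14.8269.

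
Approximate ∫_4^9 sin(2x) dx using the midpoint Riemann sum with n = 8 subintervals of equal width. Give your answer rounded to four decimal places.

-0.4304

Δx = (9 − 4)/8 = 0.625.
Midpoints: 4.3125, 4.9375, 5.5625, 6.1875, 6.8125, 7.4375, 8.0625, 8.6875.
f(4.3125) ≈ 0.7172, f(4.9375) ≈ -0.4352, f(5.5625) ≈ -0.9916, f(6.1875) ≈ -0.1902, f(6.8125) ≈ 0.8717, f(7.4375) ≈ 0.7399, f(8.0625) ≈ -0.4051, f(8.6875) ≈ -0.9954.
Sum = Δx · [f(4.3125) + f(4.9375) + f(5.5625) + ...].
Sum ≈ -0.4304.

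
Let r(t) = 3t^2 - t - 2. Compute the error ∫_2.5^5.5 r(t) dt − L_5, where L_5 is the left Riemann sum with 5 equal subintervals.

Exact integral: ∫_2.5^5.5 r(t) dt = 132.75.
L_5 = 112.59.
Error = 132.75 − 112.59 = 20.16.

20.16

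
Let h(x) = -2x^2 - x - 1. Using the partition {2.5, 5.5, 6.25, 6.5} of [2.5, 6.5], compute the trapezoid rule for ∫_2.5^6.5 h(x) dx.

Subinterval widths: 3, 0.75, 0.25.
h(2.5) = -16, h(5.5) = -67, h(6.25) = -85.375, h(6.5) = -92.
On each subinterval the trapezoid contributes (Δx_i/2)·[h(x_{i-1}) + h(x_i)].
Sum = -203.8125.

-203.8125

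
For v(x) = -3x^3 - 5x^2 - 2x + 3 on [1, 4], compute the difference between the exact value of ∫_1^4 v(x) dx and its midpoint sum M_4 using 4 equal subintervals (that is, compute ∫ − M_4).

-3.8671875

Exact integral: ∫_1^4 v(x) dx = -302.25.
M_4 = -298.3828125.
Error = -302.25 − (-298.3828125) = -3.8671875.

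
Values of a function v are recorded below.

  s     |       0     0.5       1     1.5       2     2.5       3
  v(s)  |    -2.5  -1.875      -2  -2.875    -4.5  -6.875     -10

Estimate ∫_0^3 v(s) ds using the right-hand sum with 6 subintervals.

-14.0625

Δs = 0.5.
Sum = 0.5·[(-1.875) + (-2) + (-2.875) + (-4.5) + (-6.875) + (-10)] = -14.0625.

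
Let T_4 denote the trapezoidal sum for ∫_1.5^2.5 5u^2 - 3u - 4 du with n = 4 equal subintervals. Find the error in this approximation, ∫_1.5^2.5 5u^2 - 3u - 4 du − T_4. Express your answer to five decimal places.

-0.05208

Exact integral: ∫_1.5^2.5 f(u) du ≈ 10.4166667.
T_4 = 10.46875.
Error ≈ 10.4166667 − 10.46875 ≈ -0.05208.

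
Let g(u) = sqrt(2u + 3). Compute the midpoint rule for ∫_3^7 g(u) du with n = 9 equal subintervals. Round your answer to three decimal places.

Δu = (7 − 3)/9 = 4/9.
Midpoints: 29/9, 11/3, 37/9, 41/9, 5, 49/9, 53/9, 19/3, 61/9.
g(29/9) ≈ 3.073, g(11/3) ≈ 3.215, g(37/9) ≈ 3.350, g(41/9) ≈ 3.480, g(5) ≈ 3.606, g(49/9) ≈ 3.727, g(53/9) ≈ 3.844, g(19/3) ≈ 3.958, g(61/9) ≈ 4.069.
Sum = Δu · [g(29/9) + g(11/3) + g(37/9) + ...].
Sum ≈ 14.365.

14.365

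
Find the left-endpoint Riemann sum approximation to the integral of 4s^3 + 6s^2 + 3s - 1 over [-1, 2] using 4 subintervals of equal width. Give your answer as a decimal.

Δs = (2 − (-1))/4 = 0.75.
Left endpoints: -1, -0.25, 0.5, 1.25.
f(-1) = -2, f(-0.25) = -1.4375, f(0.5) = 2.5, f(1.25) = 19.9375.
Sum = Δs · [f(-1) + f(-0.25) + f(0.5) + f(1.25)].
Sum = 14.25.

14.25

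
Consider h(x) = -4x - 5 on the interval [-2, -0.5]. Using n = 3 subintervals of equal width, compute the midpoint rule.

Δx = (-0.5 − (-2))/3 = 0.5.
Midpoints: -1.75, -1.25, -0.75.
h(-1.75) = 2, h(-1.25) = 0, h(-0.75) = -2.
Sum = Δx · [h(-1.75) + h(-1.25) + h(-0.75)].
Sum = 0.

0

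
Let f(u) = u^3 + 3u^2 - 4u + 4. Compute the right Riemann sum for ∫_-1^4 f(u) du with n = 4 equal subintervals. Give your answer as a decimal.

184.765625

Δu = (4 − (-1))/4 = 1.25.
Right endpoints: 0.25, 1.5, 2.75, 4.
f(0.25) = 3.203125, f(1.5) = 8.125, f(2.75) = 36.484375, f(4) = 100.
Sum = Δu · [f(0.25) + f(1.5) + f(2.75) + f(4)].
Sum = 184.765625.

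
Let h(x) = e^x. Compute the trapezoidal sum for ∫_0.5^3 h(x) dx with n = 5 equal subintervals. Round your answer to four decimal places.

18.8193

Δx = (3 − 0.5)/5 = 0.5.
h(0.5) ≈ 1.6487, h(1) ≈ 2.7183, h(1.5) ≈ 4.4817, h(2) ≈ 7.3891, h(2.5) ≈ 12.1825, h(3) ≈ 20.0855.
T_5 = (Δx/2)·[h(x_0) + 2h(x_1) + ... + 2h(x_{4}) + h(x_5)].
Sum ≈ 18.8193.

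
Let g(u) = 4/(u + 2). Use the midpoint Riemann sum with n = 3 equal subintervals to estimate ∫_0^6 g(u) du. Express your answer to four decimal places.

5.4095

Δu = (6 − 0)/3 = 2.
Midpoints: 1, 3, 5.
g(1) = 4/3, g(3) = 0.8, g(5) = 4/7.
Sum = Δu · [g(1) + g(3) + g(5)].
Sum ≈ 5.4095.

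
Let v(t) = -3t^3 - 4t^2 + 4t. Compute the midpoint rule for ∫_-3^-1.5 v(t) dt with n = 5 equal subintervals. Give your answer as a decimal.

Δt = (-1.5 − (-3))/5 = 0.3.
Midpoints: -2.85, -2.55, -2.25, -1.95, -1.65.
v(-2.85) = 25.557375, v(-2.55) = 13.534125, v(-2.25) = 4.921875, v(-1.95) = -0.765375, v(-1.65) = -4.013625.
Sum = Δt · [v(-2.85) + v(-2.55) + v(-2.25) + v(-1.95) + v(-1.65)].
Sum = 11.7703125.

11.7703125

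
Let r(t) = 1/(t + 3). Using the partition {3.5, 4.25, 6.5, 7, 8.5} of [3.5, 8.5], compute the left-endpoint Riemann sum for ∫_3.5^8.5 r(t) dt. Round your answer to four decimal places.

Subinterval widths: 0.75, 2.25, 0.5, 1.5.
Left endpoints: 3.5, 4.25, 6.5, 7.
r(3.5) = 2/13, r(4.25) = 4/29, r(6.5) = 2/19, r(7) = 0.1.
Sum = Σ Δt_i · r(t_i).
Sum ≈ 0.6284.

0.6284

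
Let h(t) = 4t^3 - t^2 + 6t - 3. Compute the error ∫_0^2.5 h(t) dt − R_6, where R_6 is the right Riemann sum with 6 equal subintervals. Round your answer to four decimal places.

-15.8565

Exact integral: ∫_0^2.5 h(t) dt ≈ 45.104167.
R_6 ≈ 60.960648.
Error ≈ 45.104167 − 60.960648 ≈ -15.8565.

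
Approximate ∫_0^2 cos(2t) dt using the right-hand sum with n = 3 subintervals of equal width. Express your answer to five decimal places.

-0.87182

Δt = (2 − 0)/3 = 2/3.
Right endpoints: 2/3, 4/3, 2.
f(2/3) ≈ 0.23524, f(4/3) ≈ -0.88933, f(2) ≈ -0.65364.
Sum = Δt · [f(2/3) + f(4/3) + f(2)].
Sum ≈ -0.87182.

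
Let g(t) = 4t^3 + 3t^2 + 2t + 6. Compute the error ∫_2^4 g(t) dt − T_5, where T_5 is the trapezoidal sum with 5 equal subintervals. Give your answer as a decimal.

Exact integral: ∫_2^4 g(t) dt = 320.
T_5 = 322.08.
Error = 320 − 322.08 = -2.08.

-2.08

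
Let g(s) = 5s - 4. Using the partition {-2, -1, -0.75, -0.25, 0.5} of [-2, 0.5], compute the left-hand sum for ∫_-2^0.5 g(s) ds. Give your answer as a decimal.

Subinterval widths: 1, 0.25, 0.5, 0.75.
Left endpoints: -2, -1, -0.75, -0.25.
g(-2) = -14, g(-1) = -9, g(-0.75) = -7.75, g(-0.25) = -5.25.
Sum = Σ Δs_i · g(s_i).
Sum = -24.0625.

-24.0625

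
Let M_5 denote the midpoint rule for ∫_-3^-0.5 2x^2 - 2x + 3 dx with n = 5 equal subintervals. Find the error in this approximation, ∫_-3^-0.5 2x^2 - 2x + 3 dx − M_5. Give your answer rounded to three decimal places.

Exact integral: ∫_-3^-0.5 f(x) dx ≈ 34.16667.
M_5 = 34.0625.
Error ≈ 34.16667 − 34.0625 ≈ 0.104.

0.104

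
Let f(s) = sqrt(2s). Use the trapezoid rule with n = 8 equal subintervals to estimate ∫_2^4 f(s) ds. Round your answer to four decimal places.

4.8750

Δs = (4 − 2)/8 = 0.25.
f(2) ≈ 2.0000, f(2.25) ≈ 2.1213, f(2.5) ≈ 2.2361, f(2.75) ≈ 2.3452, f(3) ≈ 2.4495, f(3.25) ≈ 2.5495, f(3.5) ≈ 2.6458, f(3.75) ≈ 2.7386, f(4) ≈ 2.8284.
T_8 = (Δs/2)·[f(s_0) + 2f(s_1) + ... + 2f(s_{7}) + f(s_8)].
Sum ≈ 4.8750.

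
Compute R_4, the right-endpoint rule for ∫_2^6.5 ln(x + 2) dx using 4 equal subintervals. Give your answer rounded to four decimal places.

Δx = (6.5 − 2)/4 = 1.125.
Right endpoints: 3.125, 4.25, 5.375, 6.5.
f(3.125) ≈ 1.6341, f(4.25) ≈ 1.8326, f(5.375) ≈ 1.9981, f(6.5) ≈ 2.1401.
Sum = Δx · [f(3.125) + f(4.25) + f(5.375) + f(6.5)].
Sum ≈ 8.5555.

8.5555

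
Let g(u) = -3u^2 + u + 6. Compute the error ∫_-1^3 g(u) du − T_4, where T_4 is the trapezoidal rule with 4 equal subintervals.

2

Exact integral: ∫_-1^3 g(u) du = 0.
T_4 = -2.
Error = 0 − (-2) = 2.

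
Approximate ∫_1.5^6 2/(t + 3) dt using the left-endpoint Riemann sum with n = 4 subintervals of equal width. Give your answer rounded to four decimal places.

1.5190

Δt = (6 − 1.5)/4 = 1.125.
Left endpoints: 1.5, 2.625, 3.75, 4.875.
f(1.5) = 4/9, f(2.625) = 16/45, f(3.75) = 8/27, f(4.875) = 16/63.
Sum = Δt · [f(1.5) + f(2.625) + f(3.75) + f(4.875)].
Sum ≈ 1.5190.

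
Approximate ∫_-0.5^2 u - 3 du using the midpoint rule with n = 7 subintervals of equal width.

-5.625

Δu = (2 − (-0.5))/7 = 5/14.
Midpoints: -9/28, 1/28, 11/28, 0.75, 31/28, 41/28, 51/28.
f(-9/28) = -93/28, f(1/28) = -83/28, f(11/28) = -73/28, f(0.75) = -2.25, f(31/28) = -53/28, f(41/28) = -43/28, f(51/28) = -33/28.
Sum = Δu · [f(-9/28) + f(1/28) + f(11/28) + ...].
Sum = -5.625.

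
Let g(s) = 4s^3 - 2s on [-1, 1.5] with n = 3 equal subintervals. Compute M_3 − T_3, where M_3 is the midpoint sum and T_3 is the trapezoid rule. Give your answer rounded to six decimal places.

M_3 ≈ 2.37847222.
T_3 ≈ 3.68055556.
M_3 − T_3 ≈ -1.302083.

-1.302083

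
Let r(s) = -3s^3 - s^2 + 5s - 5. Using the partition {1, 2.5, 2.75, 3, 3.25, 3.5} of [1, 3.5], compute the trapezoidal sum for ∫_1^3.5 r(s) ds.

Subinterval widths: 1.5, 0.25, 0.25, 0.25, 0.25.
r(1) = -4, r(2.5) = -45.625, r(2.75) = -61.203125, r(3) = -80, r(3.25) = -102.296875, r(3.5) = -128.375.
On each subinterval the trapezoid contributes (Δs_i/2)·[r(s_{i-1}) + r(s_i)].
Sum = -119.84375.

-119.84375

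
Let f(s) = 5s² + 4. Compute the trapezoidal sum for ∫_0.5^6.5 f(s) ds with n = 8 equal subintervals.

Δs = (6.5 − 0.5)/8 = 0.75.
f(0.5) = 5.25, f(1.25) = 11.8125, f(2) = 24, f(2.75) = 41.8125, f(3.5) = 65.25, f(4.25) = 94.3125, f(5) = 129, f(5.75) = 169.3125, f(6.5) = 215.25.
T_8 = (Δs/2)·[f(s_0) + 2f(s_1) + ... + 2f(s_{7}) + f(s_8)].
Sum = 484.3125.

484.3125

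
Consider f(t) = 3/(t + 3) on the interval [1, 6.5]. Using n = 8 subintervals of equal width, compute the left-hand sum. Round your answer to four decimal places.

2.7503

Δt = (6.5 − 1)/8 = 0.6875.
Left endpoints: 1, 1.6875, 2.375, 3.0625, 3.75, 4.4375, 5.125, 5.8125.
f(1) = 0.75, f(1.6875) = 0.64, f(2.375) = 24/43, f(3.0625) = 48/97, f(3.75) = 4/9, f(4.4375) = 48/119, f(5.125) = 24/65, f(5.8125) = 16/47.
Sum = Δt · [f(1) + f(1.6875) + f(2.375) + ...].
Sum ≈ 2.7503.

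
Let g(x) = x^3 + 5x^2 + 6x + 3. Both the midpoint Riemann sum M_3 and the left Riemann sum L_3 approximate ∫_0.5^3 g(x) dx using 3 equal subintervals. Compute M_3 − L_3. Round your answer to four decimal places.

M_3 ≈ 97.293113.
L_3 ≈ 66.064815.
M_3 − L_3 ≈ 31.2283.

31.2283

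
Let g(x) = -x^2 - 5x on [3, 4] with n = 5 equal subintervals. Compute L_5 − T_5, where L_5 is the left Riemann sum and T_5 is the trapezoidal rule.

L_5 = -28.64.
T_5 = -29.84.
L_5 − T_5 = 1.2.

1.2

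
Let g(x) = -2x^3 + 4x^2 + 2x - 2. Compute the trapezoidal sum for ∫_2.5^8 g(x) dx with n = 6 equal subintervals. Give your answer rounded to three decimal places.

-1341.067

Δx = (8 − 2.5)/6 = 11/12.
g(2.5) = -3.25, g(41/12) = -24401/864, g(13/3) = -2186/27, g(5.25) = -170.65625, g(37/6) = -33109/108, g(85/12) = -430213/864, g(8) = -754.
T_6 = (Δx/2)·[g(x_0) + 2g(x_1) + ... + 2g(x_{5}) + g(x_6)].
Sum ≈ -1341.067.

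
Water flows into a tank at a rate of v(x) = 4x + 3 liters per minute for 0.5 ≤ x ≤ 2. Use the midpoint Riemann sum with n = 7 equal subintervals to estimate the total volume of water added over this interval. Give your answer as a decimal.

12

Δx = (2 − 0.5)/7 = 3/14.
Midpoints: 17/28, 23/28, 29/28, 1.25, 41/28, 47/28, 53/28.
v(17/28) = 38/7, v(23/28) = 44/7, v(29/28) = 50/7, v(1.25) = 8, v(41/28) = 62/7, v(47/28) = 68/7, v(53/28) = 74/7.
Sum = Δx · [v(17/28) + v(23/28) + v(29/28) + ...].
Sum = 12.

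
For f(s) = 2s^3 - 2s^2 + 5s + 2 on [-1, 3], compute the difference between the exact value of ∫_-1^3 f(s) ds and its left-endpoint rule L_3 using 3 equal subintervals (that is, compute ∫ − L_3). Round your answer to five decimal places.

35.25926

Exact integral: ∫_-1^3 f(s) ds ≈ 49.3333333.
L_3 ≈ 14.0740741.
Error ≈ 49.3333333 − 14.0740741 ≈ 35.25926.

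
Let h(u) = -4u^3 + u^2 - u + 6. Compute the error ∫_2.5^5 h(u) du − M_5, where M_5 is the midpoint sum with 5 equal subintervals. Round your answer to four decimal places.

Exact integral: ∫_2.5^5 h(u) du ≈ -543.854167.
M_5 = -541.5625.
Error ≈ -543.854167 − (-541.5625) ≈ -2.2917.

-2.2917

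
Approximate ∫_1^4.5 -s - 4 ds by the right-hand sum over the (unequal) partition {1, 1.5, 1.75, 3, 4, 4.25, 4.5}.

Subinterval widths: 0.5, 0.25, 1.25, 1, 0.25, 0.25.
Right endpoints: 1.5, 1.75, 3, 4, 4.25, 4.5.
f(1.5) = -5.5, f(1.75) = -5.75, f(3) = -7, f(4) = -8, f(4.25) = -8.25, f(4.5) = -8.5.
Sum = Σ Δs_i · f(s_i).
Sum = -25.125.

-25.125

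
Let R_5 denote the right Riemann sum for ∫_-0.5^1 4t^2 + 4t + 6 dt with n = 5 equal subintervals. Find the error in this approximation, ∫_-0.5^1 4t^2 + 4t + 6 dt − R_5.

Exact integral: ∫_-0.5^1 f(t) dt = 12.
R_5 = 13.44.
Error = 12 − 13.44 = -1.44.

-1.44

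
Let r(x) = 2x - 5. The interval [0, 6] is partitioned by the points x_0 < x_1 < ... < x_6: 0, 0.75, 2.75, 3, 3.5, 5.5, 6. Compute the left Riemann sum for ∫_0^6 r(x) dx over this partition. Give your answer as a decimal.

Subinterval widths: 0.75, 2, 0.25, 0.5, 2, 0.5.
Left endpoints: 0, 0.75, 2.75, 3, 3.5, 5.5.
r(0) = -5, r(0.75) = -3.5, r(2.75) = 0.5, r(3) = 1, r(3.5) = 2, r(5.5) = 6.
Sum = Σ Δx_i · r(x_i).
Sum = -3.125.

-3.125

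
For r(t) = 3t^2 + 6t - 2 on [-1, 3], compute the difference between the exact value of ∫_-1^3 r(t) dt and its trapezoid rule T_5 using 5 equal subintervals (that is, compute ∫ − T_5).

-1.28

Exact integral: ∫_-1^3 r(t) dt = 44.
T_5 = 45.28.
Error = 44 − 45.28 = -1.28.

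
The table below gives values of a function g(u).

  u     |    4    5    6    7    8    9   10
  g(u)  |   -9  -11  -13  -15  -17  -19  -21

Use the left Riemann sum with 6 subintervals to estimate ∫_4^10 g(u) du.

-84

Δu = 1.
Sum = 1·[(-9) + (-11) + (-13) + (-15) + (-17) + (-19)] = -84.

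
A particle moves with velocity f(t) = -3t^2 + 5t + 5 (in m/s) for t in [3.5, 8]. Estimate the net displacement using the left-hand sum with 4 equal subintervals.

-245.42578125

Δt = (8 − 3.5)/4 = 1.125.
Left endpoints: 3.5, 4.625, 5.75, 6.875.
f(3.5) = -14.25, f(4.625) = -36.046875, f(5.75) = -65.4375, f(6.875) = -102.421875.
Sum = Δt · [f(3.5) + f(4.625) + f(5.75) + f(6.875)].
Sum = -245.42578125.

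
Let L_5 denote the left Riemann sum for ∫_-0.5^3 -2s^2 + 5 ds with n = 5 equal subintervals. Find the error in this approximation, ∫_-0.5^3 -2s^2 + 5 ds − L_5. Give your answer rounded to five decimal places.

-5.55333

Exact integral: ∫_-0.5^3 f(s) ds ≈ -0.5833333.
L_5 = 4.97.
Error ≈ -0.5833333 − 4.97 ≈ -5.55333.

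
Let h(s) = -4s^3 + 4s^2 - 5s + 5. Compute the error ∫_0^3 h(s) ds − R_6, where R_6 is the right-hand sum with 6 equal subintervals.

23.5

Exact integral: ∫_0^3 h(s) ds = -52.5.
R_6 = -76.
Error = -52.5 − (-76) = 23.5.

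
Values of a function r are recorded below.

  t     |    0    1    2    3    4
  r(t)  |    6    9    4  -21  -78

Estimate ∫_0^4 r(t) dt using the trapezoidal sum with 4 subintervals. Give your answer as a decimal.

-44

Δt = 1.
T_4 = (1/2)·[6 + 2·9 + 2·4 + 2·(-21) + (-78)] = -44.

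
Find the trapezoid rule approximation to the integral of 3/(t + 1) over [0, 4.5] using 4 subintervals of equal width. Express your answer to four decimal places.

Δt = (4.5 − 0)/4 = 1.125.
f(0) = 3, f(1.125) = 24/17, f(2.25) = 12/13, f(3.375) = 24/35, f(4.5) = 6/11.
T_4 = (Δt/2)·[f(t_0) + 2f(t_1) + 2f(t_2) + 2f(t_3) + f(t_4)].
Sum ≈ 5.3924.

5.3924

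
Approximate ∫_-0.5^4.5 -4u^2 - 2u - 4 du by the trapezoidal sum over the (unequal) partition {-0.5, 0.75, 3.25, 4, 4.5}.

Subinterval widths: 1.25, 2.5, 0.75, 0.5.
f(-0.5) = -4, f(0.75) = -7.75, f(3.25) = -52.75, f(4) = -76, f(4.5) = -94.
On each subinterval the trapezoid contributes (Δu_i/2)·[f(u_{i-1}) + f(u_i)].
Sum = -173.75.

-173.75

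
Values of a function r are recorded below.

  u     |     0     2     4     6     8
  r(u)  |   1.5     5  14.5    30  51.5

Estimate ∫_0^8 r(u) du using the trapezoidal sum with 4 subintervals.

Δu = 2.
T_4 = (2/2)·[1.5 + 2·5 + 2·14.5 + 2·30 + 51.5] = 152.

152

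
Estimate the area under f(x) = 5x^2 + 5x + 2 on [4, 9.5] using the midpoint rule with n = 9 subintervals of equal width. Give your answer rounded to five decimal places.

1518.06083

Δx = (9.5 − 4)/9 = 11/18.
Midpoints: 155/36, 59/12, 199/36, 221/36, 6.75, 265/36, 287/36, 103/12, 331/36.
f(155/36) = 150617/1296, f(59/12) = 21233/144, f(199/36) = 236417/1296, f(221/36) = 286577/1296, f(6.75) = 263.5625, f(265/36) = 401417/1296, f(287/36) = 466097/1296, f(103/12) = 59513/144, f(331/36) = 609977/1296.
Sum = Δx · [f(155/36) + f(59/12) + f(199/36) + ...].
Sum ≈ 1518.06083.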